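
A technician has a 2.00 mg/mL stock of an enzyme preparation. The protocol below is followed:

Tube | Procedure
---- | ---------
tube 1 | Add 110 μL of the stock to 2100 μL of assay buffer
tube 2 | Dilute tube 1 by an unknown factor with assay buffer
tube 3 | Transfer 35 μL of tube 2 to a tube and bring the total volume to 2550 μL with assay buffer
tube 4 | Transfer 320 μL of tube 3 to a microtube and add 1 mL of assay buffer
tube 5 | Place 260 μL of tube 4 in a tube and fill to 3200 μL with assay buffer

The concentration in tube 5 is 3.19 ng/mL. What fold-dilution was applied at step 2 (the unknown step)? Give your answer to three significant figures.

8.44-fold

Step 1: 110 μL + 2100 μL = 2210 μL total → factor 2210/110 = 20.091
Step 2: unknown factor x
Step 3: 35 μL brought to 2550 μL → factor 2550/35 = 72.857
Step 4: 320 μL + 1 mL = 1320 μL total → factor 1320/320 = 4.125
Step 5: 260 μL brought to 3200 μL → factor 3200/260 = 12.308
Product of known-step factors = 74314
Overall factor = 2.00 mg/mL / (3.19 ng/mL) = 6.2696 × 10^5
x = 6.2696 × 10^5 / 74314 = 8.44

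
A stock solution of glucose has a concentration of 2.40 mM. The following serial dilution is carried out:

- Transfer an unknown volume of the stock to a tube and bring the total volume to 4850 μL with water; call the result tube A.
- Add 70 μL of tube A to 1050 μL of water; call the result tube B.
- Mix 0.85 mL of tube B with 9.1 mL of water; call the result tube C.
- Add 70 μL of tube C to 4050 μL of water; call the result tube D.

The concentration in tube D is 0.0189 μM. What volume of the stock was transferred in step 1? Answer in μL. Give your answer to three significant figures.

Step 1: v brought to 4850 μL → factor = 4850 μL/v
Step 2: 70 μL + 1050 μL = 1120 μL total → factor 1120/70 = 16
Step 3: 0.85 mL + 9.1 mL = 9.95 mL total → factor 9.95/0.85 = 11.706
Step 4: 70 μL + 4050 μL = 4120 μL total → factor 4120/70 = 58.857
Product of known-step factors = 11024
Overall factor = 2.40 mM / (0.0189 μM) = 1.2698 × 10^5
Step-1 factor = 1.2698 × 10^5 / 11024 = 11.519
v = 4850 μL / 11.519 = 421 μL

421 μL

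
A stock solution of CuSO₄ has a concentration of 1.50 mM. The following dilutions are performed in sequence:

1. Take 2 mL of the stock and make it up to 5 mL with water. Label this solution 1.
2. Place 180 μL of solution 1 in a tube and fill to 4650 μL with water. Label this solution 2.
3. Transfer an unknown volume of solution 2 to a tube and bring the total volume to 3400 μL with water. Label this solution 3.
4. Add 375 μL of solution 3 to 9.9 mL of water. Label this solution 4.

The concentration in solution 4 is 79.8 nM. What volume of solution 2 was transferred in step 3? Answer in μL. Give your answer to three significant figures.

320 μL

Step 1: 2 mL brought to 5 mL → factor 5/2 = 2.5
Step 2: 180 μL brought to 4650 μL → factor 4650/180 = 25.833
Step 3: v brought to 3400 μL → factor = 3400 μL/v
Step 4: 375 μL + 9.9 mL = 10275 μL total → factor 10275/375 = 27.4
Product of known-step factors = 1769.6
Overall factor = 1.50 mM / (79.8 nM) = 18797
Step-3 factor = 18797 / 1769.6 = 10.622
v = 3400 μL / 10.622 = 320 μL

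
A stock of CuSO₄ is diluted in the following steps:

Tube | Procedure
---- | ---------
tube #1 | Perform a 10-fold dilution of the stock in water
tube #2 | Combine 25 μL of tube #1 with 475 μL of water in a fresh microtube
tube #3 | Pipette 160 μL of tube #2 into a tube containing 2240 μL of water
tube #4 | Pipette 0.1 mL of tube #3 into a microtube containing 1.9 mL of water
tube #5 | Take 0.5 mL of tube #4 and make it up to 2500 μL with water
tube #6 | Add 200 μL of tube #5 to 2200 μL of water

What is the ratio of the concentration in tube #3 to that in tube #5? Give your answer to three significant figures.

Step 1: 10-fold → factor 10
Step 2: 25 μL + 475 μL = 500 μL total → factor 500/25 = 20
Step 3: 160 μL + 2240 μL = 2400 μL total → factor 2400/160 = 15
Step 4: 0.1 mL + 1.9 mL = 2 mL total → factor 2/0.1 = 20
Step 5: 0.5 mL brought to 2500 μL → factor 2.5/0.5 = 5
Dilution factor to tube #3 = 3000; to tube #5 = 3 × 10^5
[tube #3]/[tube #5] = (factor to tube #5)/(factor to tube #3) = 3 × 10^5/3000 = 100

100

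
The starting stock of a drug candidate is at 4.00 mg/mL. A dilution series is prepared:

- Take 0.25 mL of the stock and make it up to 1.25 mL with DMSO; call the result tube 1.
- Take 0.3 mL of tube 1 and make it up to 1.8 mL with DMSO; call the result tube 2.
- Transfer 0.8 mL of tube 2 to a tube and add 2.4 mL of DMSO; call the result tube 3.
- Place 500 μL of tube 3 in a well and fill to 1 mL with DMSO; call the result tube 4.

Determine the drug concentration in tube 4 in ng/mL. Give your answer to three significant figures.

1.67 × 10^4 ng/mL

Step 1: 0.25 mL brought to 1.25 mL → factor 1.25/0.25 = 5
Step 2: 0.3 mL brought to 1.8 mL → factor 1.8/0.3 = 6
Step 3: 0.8 mL + 2.4 mL = 3.2 mL total → factor 3.2/0.8 = 4
Step 4: 500 μL brought to 1 mL → factor 1000/500 = 2
Overall dilution factor = 5 × 6 × 4 × 2 = 240
Final = 4.00 mg/mL / 240 = 0.01667 mg/mL = 1.67 × 10^4 ng/mL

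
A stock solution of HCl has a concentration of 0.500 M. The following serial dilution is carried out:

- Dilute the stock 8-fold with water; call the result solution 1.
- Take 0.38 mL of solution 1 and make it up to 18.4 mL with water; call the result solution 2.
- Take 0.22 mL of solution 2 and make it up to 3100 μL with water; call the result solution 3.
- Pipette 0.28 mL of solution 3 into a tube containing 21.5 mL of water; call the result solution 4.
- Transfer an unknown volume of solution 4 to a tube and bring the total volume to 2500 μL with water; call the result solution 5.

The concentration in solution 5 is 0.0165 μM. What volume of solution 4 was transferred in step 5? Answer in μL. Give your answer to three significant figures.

Step 1: 8-fold → factor 8
Step 2: 0.38 mL brought to 18.4 mL → factor 18.4/0.38 = 48.421
Step 3: 0.22 mL brought to 3100 μL → factor 3.1/0.22 = 14.091
Step 4: 0.28 mL + 21.5 mL = 21.78 mL total → factor 21.78/0.28 = 77.786
Step 5: v brought to 2500 μL → factor = 2500 μL/v
Product of known-step factors = 4.2458 × 10^5
Overall factor = 0.500 M / (0.0165 μM) = 3.0303 × 10^7
Step-5 factor = 3.0303 × 10^7 / 4.2458 × 10^5 = 71.371
v = 2500 μL / 71.371 = 35.0 μL

35.0 μL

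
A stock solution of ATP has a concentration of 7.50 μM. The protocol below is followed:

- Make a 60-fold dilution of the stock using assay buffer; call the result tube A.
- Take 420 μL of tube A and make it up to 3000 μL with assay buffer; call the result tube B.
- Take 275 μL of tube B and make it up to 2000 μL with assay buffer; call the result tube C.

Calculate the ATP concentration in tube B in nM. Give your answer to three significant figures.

Step 1: 60-fold → factor 60
Step 2: 420 μL brought to 3000 μL → factor 3000/420 = 7.1429
Dilution factor through tube B = 60 × 7.1429 = 428.57
[tube B] = 7.50 μM / 428.57 = 0.01750 μM = 17.5 nM

17.5 nM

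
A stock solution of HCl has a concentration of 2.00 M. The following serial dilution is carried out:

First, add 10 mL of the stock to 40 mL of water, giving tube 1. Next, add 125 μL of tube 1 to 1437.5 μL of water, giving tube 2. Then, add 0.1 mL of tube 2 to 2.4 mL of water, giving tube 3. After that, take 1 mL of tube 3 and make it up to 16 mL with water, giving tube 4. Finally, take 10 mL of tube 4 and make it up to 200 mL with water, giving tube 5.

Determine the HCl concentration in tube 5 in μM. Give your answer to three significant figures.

4.00 μM

Step 1: 10 mL + 40 mL = 50 mL total → factor 50/10 = 5
Step 2: 125 μL + 1437.5 μL = 1562.5 μL total → factor 1562.5/125 = 12.5
Step 3: 0.1 mL + 2.4 mL = 2.5 mL total → factor 2.5/0.1 = 25
Step 4: 1 mL brought to 16 mL → factor 16/1 = 16
Step 5: 10 mL brought to 200 mL → factor 200/10 = 20
Overall dilution factor = 5 × 12.5 × 25 × 16 × 20 = 5 × 10^5
Final = 2.00 M / 5 × 10^5 = 4.000 × 10^-6 M = 4.00 μM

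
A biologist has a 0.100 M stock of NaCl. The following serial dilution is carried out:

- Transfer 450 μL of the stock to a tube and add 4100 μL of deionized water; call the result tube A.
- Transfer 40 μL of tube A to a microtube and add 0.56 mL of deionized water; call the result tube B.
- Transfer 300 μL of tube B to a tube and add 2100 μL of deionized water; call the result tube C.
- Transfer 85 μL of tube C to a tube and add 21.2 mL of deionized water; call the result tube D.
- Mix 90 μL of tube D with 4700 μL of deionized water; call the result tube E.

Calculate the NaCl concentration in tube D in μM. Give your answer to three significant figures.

0.329 μM

Step 1: 450 μL + 4100 μL = 4550 μL total → factor 4550/450 = 10.111
Step 2: 40 μL + 0.56 mL = 600 μL total → factor 600/40 = 15
Step 3: 300 μL + 2100 μL = 2400 μL total → factor 2400/300 = 8
Step 4: 85 μL + 21.2 mL = 21285 μL total → factor 21285/85 = 250.41
Dilution factor through tube D = 10.111 × 15 × 8 × 250.41 = 3.0383 × 10^5
[tube D] = 0.100 M / 3.0383 × 10^5 = 3.291 × 10^-7 M = 0.329 μM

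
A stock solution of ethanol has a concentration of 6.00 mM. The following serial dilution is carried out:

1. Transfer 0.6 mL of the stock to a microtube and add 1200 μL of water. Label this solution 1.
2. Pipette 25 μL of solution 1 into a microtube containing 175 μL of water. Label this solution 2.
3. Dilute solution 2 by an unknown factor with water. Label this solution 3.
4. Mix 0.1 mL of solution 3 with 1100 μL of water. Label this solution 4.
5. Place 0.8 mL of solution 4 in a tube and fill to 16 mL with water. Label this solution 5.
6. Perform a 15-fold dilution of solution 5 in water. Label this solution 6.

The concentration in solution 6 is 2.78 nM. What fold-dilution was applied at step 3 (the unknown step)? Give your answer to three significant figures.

Step 1: 0.6 mL + 1200 μL = 1.8 mL total → factor 1.8/0.6 = 3
Step 2: 25 μL + 175 μL = 200 μL total → factor 200/25 = 8
Step 3: unknown factor x
Step 4: 0.1 mL + 1100 μL = 1.2 mL total → factor 1.2/0.1 = 12
Step 5: 0.8 mL brought to 16 mL → factor 16/0.8 = 20
Step 6: 15-fold → factor 15
Product of known-step factors = 86400
Overall factor = 6.00 mM / (2.78 nM) = 2.1583 × 10^6
x = 2.1583 × 10^6 / 86400 = 25.0

25.0-fold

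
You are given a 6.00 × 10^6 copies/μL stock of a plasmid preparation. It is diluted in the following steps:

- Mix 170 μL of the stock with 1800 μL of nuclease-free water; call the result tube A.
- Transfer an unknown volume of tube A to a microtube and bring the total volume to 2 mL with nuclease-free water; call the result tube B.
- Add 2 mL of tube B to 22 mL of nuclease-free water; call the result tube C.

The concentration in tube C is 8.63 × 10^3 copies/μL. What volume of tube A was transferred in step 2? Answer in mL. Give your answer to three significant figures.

0.400 mL

Step 1: 170 μL + 1800 μL = 1970 μL total → factor 1970/170 = 11.588
Step 2: v brought to 2 mL → factor = 2 mL/v
Step 3: 2 mL + 22 mL = 24 mL total → factor 24/2 = 12
Product of known-step factors = 139.06
Overall factor = 6.00 × 10^6 copies/μL / (8.63 × 10^3 copies/μL) = 695.25
Step-2 factor = 695.25 / 139.06 = 4.9997
v = 2 mL / 4.9997 = 0.400 mL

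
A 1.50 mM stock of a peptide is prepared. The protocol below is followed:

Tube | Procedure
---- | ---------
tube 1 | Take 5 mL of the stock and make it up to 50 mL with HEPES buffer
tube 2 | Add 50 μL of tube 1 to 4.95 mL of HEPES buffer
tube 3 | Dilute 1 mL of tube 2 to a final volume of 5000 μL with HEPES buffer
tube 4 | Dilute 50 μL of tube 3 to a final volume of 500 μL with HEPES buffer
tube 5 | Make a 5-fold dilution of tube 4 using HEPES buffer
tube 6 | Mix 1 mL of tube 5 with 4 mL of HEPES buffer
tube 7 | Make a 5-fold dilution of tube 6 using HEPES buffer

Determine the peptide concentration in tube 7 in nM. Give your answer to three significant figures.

0.240 nM

Step 1: 5 mL brought to 50 mL → factor 50/5 = 10
Step 2: 50 μL + 4.95 mL = 5000 μL total → factor 5000/50 = 100
Step 3: 1 mL brought to 5000 μL → factor 5/1 = 5
Step 4: 50 μL brought to 500 μL → factor 500/50 = 10
Step 5: 5-fold → factor 5
Step 6: 1 mL + 4 mL = 5 mL total → factor 5/1 = 5
Step 7: 5-fold → factor 5
Overall dilution factor = 10 × 100 × 5 × 10 × 5 × 5 × 5 = 6.25 × 10^6
Final = 1.50 mM / 6.25 × 10^6 = 2.400 × 10^-7 mM = 0.240 nM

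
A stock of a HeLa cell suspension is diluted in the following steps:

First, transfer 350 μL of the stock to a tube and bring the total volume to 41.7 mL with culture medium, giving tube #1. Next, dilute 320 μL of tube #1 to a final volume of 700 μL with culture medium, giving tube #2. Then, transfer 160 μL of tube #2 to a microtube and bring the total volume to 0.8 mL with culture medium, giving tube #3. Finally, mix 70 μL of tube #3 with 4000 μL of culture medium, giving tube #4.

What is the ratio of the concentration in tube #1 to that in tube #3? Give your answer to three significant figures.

10.9

Step 1: 350 μL brought to 41.7 mL → factor 41700/350 = 119.14
Step 2: 320 μL brought to 700 μL → factor 700/320 = 2.1875
Step 3: 160 μL brought to 0.8 mL → factor 800/160 = 5
Dilution factor to tube #1 = 119.14; to tube #3 = 1303.1
[tube #1]/[tube #3] = (factor to tube #3)/(factor to tube #1) = 1303.1/119.14 = 10.9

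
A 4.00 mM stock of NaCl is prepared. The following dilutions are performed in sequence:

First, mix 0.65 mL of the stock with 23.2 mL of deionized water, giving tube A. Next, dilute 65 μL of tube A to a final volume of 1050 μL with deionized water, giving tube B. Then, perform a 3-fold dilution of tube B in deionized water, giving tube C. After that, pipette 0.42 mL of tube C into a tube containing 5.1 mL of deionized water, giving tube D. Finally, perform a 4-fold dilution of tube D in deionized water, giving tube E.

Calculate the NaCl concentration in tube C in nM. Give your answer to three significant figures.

Step 1: 0.65 mL + 23.2 mL = 23.85 mL total → factor 23.85/0.65 = 36.692
Step 2: 65 μL brought to 1050 μL → factor 1050/65 = 16.154
Step 3: 3-fold → factor 3
Dilution factor through tube C = 36.692 × 16.154 × 3 = 1778.2
[tube C] = 4.00 mM / 1778.2 = 0.002250 mM = 2.25 × 10^3 nM

2.25 × 10^3 nM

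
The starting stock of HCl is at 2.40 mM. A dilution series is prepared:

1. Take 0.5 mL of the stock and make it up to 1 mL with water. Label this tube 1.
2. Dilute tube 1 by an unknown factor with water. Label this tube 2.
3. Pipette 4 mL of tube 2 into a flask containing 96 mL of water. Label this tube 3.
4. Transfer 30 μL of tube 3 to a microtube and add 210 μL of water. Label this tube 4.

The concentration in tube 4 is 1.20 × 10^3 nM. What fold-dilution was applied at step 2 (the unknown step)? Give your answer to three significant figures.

5.00-fold

Step 1: 0.5 mL brought to 1 mL → factor 1/0.5 = 2
Step 2: unknown factor x
Step 3: 4 mL + 96 mL = 100 mL total → factor 100/4 = 25
Step 4: 30 μL + 210 μL = 240 μL total → factor 240/30 = 8
Product of known-step factors = 400
Overall factor = 2.40 mM / (1.20 × 10^3 nM) = 2000
x = 2000 / 400 = 5.00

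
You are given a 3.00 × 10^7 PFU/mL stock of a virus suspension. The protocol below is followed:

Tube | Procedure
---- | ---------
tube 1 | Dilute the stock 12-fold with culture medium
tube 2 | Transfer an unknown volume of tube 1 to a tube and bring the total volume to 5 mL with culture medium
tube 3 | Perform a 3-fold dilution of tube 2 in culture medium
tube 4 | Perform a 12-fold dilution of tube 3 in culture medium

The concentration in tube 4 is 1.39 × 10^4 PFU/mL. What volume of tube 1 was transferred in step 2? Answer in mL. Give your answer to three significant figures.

1.00 mL

Step 1: 12-fold → factor 12
Step 2: v brought to 5 mL → factor = 5 mL/v
Step 3: 3-fold → factor 3
Step 4: 12-fold → factor 12
Product of known-step factors = 432
Overall factor = 3.00 × 10^7 PFU/mL / (1.39 × 10^4 PFU/mL) = 2158.3
Step-2 factor = 2158.3 / 432 = 4.996
v = 5 mL / 4.996 = 1.00 mL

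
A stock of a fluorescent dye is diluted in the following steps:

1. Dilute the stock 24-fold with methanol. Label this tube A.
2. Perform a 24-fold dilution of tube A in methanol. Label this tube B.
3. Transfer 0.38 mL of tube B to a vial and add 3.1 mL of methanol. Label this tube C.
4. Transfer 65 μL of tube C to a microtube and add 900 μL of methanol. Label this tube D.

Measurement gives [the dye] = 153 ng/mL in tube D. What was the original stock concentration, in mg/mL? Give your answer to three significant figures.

Step 1: 24-fold → factor 24
Step 2: 24-fold → factor 24
Step 3: 0.38 mL + 3.1 mL = 3.48 mL total → factor 3.48/0.38 = 9.1579
Step 4: 65 μL + 900 μL = 965 μL total → factor 965/65 = 14.846
Overall dilution factor = 24 × 24 × 9.1579 × 14.846 = 78313
Stock = 153 ng/mL × 78313 = 1.198 × 10^7 ng/mL = 12.0 mg/mL

12.0 mg/mL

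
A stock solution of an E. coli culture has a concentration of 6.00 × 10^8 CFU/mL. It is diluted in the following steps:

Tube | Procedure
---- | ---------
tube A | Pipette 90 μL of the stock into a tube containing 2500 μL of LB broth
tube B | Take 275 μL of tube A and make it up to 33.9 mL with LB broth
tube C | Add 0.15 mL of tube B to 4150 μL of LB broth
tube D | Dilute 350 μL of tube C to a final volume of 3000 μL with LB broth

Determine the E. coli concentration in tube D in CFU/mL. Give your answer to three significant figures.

688 CFU/mL

Step 1: 90 μL + 2500 μL = 2590 μL total → factor 2590/90 = 28.778
Step 2: 275 μL brought to 33.9 mL → factor 33900/275 = 123.27
Step 3: 0.15 mL + 4150 μL = 4.3 mL total → factor 4.3/0.15 = 28.667
Step 4: 350 μL brought to 3000 μL → factor 3000/350 = 8.5714
Overall dilution factor = 28.778 × 123.27 × 28.667 × 8.5714 = 8.7168 × 10^5
Final = 6.00 × 10^8 CFU/mL / 8.7168 × 10^5 = 688 CFU/mL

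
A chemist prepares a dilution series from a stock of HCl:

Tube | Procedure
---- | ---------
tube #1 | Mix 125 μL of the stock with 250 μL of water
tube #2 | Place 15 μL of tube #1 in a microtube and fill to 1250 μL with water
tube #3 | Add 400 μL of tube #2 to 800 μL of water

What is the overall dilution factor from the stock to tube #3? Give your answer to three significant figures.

750

Step 1: 125 μL + 250 μL = 375 μL total → factor 375/125 = 3
Step 2: 15 μL brought to 1250 μL → factor 1250/15 = 83.333
Step 3: 400 μL + 800 μL = 1200 μL total → factor 1200/400 = 3
Overall dilution factor = 3 × 83.333 × 3 = 750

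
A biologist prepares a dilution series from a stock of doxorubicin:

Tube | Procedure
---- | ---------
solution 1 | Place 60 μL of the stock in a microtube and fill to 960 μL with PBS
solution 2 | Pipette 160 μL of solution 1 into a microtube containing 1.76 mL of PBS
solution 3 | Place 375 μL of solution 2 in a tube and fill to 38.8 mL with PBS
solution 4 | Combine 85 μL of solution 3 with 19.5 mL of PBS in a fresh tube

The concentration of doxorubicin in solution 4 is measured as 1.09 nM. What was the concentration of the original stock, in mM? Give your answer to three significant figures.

Step 1: 60 μL brought to 960 μL → factor 960/60 = 16
Step 2: 160 μL + 1.76 mL = 1920 μL total → factor 1920/160 = 12
Step 3: 375 μL brought to 38.8 mL → factor 38800/375 = 103.47
Step 4: 85 μL + 19.5 mL = 19585 μL total → factor 19585/85 = 230.41
Overall dilution factor = 16 × 12 × 103.47 × 230.41 = 4.5773 × 10^6
Stock = 1.09 nM × 4.5773 × 10^6 = 4.989 × 10^6 nM = 4.99 mM

4.99 mM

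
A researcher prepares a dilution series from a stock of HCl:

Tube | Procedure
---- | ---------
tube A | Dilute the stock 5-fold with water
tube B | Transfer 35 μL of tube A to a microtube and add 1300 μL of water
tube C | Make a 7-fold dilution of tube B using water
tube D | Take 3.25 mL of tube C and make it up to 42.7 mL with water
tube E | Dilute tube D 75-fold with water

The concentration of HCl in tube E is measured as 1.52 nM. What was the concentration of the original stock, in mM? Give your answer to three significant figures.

2.00 mM

Step 1: 5-fold → factor 5
Step 2: 35 μL + 1300 μL = 1335 μL total → factor 1335/35 = 38.143
Step 3: 7-fold → factor 7
Step 4: 3.25 mL brought to 42.7 mL → factor 42.7/3.25 = 13.138
Step 5: 75-fold → factor 75
Overall dilution factor = 5 × 38.143 × 7 × 13.138 × 75 = 1.3155 × 10^6
Stock = 1.52 nM × 1.3155 × 10^6 = 2.000 × 10^6 nM = 2.00 mM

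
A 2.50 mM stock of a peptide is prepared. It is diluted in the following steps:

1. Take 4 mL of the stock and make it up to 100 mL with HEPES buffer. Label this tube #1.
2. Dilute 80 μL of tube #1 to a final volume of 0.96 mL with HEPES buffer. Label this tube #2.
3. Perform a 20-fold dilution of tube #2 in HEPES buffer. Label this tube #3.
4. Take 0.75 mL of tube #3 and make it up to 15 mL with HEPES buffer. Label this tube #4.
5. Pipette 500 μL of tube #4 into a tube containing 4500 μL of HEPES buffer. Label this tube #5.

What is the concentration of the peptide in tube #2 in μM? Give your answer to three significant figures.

8.33 μM

Step 1: 4 mL brought to 100 mL → factor 100/4 = 25
Step 2: 80 μL brought to 0.96 mL → factor 960/80 = 12
Dilution factor through tube #2 = 25 × 12 = 300
[tube #2] = 2.50 mM / 300 = 0.008333 mM = 8.33 μM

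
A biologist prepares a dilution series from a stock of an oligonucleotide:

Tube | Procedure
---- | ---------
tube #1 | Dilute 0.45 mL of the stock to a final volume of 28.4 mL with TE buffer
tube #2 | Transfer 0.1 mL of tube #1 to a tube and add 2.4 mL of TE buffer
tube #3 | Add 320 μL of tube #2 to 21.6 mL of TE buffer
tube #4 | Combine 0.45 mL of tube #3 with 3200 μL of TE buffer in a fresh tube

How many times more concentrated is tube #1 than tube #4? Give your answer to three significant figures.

1.39 × 10^4

Step 1: 0.45 mL brought to 28.4 mL → factor 28.4/0.45 = 63.111
Step 2: 0.1 mL + 2.4 mL = 2.5 mL total → factor 2.5/0.1 = 25
Step 3: 320 μL + 21.6 mL = 21920 μL total → factor 21920/320 = 68.5
Step 4: 0.45 mL + 3200 μL = 3.65 mL total → factor 3.65/0.45 = 8.1111
Dilution factor to tube #1 = 63.111; to tube #4 = 8.7663 × 10^5
[tube #1]/[tube #4] = (factor to tube #4)/(factor to tube #1) = 8.7663 × 10^5/63.111 = 1.39 × 10^4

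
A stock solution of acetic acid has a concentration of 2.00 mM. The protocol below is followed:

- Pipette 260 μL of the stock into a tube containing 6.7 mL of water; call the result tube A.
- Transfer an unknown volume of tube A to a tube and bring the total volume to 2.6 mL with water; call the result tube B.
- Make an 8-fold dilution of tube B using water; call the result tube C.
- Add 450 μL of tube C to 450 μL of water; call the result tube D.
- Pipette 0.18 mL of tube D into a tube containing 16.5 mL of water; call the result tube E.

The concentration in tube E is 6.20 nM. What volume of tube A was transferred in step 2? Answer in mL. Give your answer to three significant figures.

Step 1: 260 μL + 6.7 mL = 6960 μL total → factor 6960/260 = 26.769
Step 2: v brought to 2.6 mL → factor = 2.6 mL/v
Step 3: 8-fold → factor 8
Step 4: 450 μL + 450 μL = 900 μL total → factor 900/450 = 2
Step 5: 0.18 mL + 16.5 mL = 16.68 mL total → factor 16.68/0.18 = 92.667
Product of known-step factors = 39690
Overall factor = 2.00 mM / (6.20 nM) = 3.2258 × 10^5
Step-2 factor = 3.2258 × 10^5 / 39690 = 8.1275
v = 2.6 mL / 8.1275 = 0.320 mL

0.320 mL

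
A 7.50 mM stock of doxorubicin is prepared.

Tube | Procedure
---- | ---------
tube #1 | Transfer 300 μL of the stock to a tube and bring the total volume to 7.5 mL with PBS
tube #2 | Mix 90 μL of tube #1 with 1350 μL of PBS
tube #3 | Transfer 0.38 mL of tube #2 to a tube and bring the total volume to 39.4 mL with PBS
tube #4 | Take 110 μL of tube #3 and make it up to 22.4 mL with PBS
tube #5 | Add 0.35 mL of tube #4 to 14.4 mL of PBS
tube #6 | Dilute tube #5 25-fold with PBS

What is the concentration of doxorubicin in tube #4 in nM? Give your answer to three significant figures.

Step 1: 300 μL brought to 7.5 mL → factor 7500/300 = 25
Step 2: 90 μL + 1350 μL = 1440 μL total → factor 1440/90 = 16
Step 3: 0.38 mL brought to 39.4 mL → factor 39.4/0.38 = 103.68
Step 4: 110 μL brought to 22.4 mL → factor 22400/110 = 203.64
Dilution factor through tube #4 = 25 × 16 × 103.68 × 203.64 = 8.4456 × 10^6
[tube #4] = 7.50 mM / 8.4456 × 10^6 = 8.880 × 10^-7 mM = 0.888 nM

0.888 nM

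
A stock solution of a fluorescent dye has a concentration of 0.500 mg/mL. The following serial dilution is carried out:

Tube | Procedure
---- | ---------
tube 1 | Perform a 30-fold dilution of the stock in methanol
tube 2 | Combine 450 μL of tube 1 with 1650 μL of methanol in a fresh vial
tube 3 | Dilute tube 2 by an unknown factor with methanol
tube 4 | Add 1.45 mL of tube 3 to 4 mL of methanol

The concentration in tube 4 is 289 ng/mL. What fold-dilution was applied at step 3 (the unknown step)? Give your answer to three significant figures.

3.29-fold

Step 1: 30-fold → factor 30
Step 2: 450 μL + 1650 μL = 2100 μL total → factor 2100/450 = 4.6667
Step 3: unknown factor x
Step 4: 1.45 mL + 4 mL = 5.45 mL total → factor 5.45/1.45 = 3.7586
Product of known-step factors = 526.21
Overall factor = 0.500 mg/mL / (289 ng/mL) = 1730.1
x = 1730.1 / 526.21 = 3.29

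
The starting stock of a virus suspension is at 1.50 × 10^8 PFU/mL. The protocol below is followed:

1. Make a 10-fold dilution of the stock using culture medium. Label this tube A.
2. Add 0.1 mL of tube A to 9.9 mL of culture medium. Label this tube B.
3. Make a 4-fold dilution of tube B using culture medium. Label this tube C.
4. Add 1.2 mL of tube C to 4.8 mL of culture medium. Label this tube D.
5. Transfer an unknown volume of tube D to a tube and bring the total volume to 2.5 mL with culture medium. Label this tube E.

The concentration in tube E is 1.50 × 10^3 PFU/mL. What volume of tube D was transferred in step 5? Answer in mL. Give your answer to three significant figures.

0.500 mL

Step 1: 10-fold → factor 10
Step 2: 0.1 mL + 9.9 mL = 10 mL total → factor 10/0.1 = 100
Step 3: 4-fold → factor 4
Step 4: 1.2 mL + 4.8 mL = 6 mL total → factor 6/1.2 = 5
Step 5: v brought to 2.5 mL → factor = 2.5 mL/v
Product of known-step factors = 20000
Overall factor = 1.50 × 10^8 PFU/mL / (1.50 × 10^3 PFU/mL) = 1 × 10^5
Step-5 factor = 1 × 10^5 / 20000 = 5
v = 2.5 mL / 5 = 0.500 mL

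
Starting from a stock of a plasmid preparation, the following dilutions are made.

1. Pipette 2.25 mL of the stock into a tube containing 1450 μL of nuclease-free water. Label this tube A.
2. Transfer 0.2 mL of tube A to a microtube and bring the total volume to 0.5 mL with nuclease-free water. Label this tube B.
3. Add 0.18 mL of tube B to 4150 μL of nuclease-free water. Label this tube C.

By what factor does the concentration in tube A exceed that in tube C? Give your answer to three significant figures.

60.1

Step 1: 2.25 mL + 1450 μL = 3.7 mL total → factor 3.7/2.25 = 1.6444
Step 2: 0.2 mL brought to 0.5 mL → factor 0.5/0.2 = 2.5
Step 3: 0.18 mL + 4150 μL = 4.33 mL total → factor 4.33/0.18 = 24.056
Dilution factor to tube A = 1.6444; to tube C = 98.895
[tube A]/[tube C] = (factor to tube C)/(factor to tube A) = 98.895/1.6444 = 60.1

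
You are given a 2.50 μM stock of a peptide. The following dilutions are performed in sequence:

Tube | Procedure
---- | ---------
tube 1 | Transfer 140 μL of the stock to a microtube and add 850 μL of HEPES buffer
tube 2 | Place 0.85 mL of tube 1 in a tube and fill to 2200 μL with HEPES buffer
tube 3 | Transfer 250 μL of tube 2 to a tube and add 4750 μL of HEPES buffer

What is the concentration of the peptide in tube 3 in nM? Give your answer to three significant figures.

6.83 nM

Step 1: 140 μL + 850 μL = 990 μL total → factor 990/140 = 7.0714
Step 2: 0.85 mL brought to 2200 μL → factor 2.2/0.85 = 2.5882
Step 3: 250 μL + 4750 μL = 5000 μL total → factor 5000/250 = 20
Overall dilution factor = 7.0714 × 2.5882 × 20 = 366.05
Final = 2.50 μM / 366.05 = 0.006830 μM = 6.83 nM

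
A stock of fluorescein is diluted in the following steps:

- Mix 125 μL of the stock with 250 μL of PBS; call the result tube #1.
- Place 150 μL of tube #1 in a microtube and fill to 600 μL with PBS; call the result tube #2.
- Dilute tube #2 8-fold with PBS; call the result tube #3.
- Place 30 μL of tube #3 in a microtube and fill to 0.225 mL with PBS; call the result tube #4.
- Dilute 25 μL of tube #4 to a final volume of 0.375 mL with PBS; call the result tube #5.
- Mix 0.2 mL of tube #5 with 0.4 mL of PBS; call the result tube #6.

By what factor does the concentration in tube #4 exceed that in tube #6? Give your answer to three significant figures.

Step 1: 125 μL + 250 μL = 375 μL total → factor 375/125 = 3
Step 2: 150 μL brought to 600 μL → factor 600/150 = 4
Step 3: 8-fold → factor 8
Step 4: 30 μL brought to 0.225 mL → factor 225/30 = 7.5
Step 5: 25 μL brought to 0.375 mL → factor 375/25 = 15
Step 6: 0.2 mL + 0.4 mL = 0.6 mL total → factor 0.6/0.2 = 3
Dilution factor to tube #4 = 720; to tube #6 = 32400
[tube #4]/[tube #6] = (factor to tube #6)/(factor to tube #4) = 32400/720 = 45.0

45.0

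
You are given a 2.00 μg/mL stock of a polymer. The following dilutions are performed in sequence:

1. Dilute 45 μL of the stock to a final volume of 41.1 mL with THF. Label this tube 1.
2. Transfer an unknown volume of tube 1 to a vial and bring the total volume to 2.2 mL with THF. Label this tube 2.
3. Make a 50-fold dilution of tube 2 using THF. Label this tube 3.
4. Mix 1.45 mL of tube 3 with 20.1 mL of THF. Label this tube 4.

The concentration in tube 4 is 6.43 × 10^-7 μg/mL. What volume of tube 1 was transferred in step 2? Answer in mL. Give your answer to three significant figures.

0.480 mL

Step 1: 45 μL brought to 41.1 mL → factor 41100/45 = 913.33
Step 2: v brought to 2.2 mL → factor = 2.2 mL/v
Step 3: 50-fold → factor 50
Step 4: 1.45 mL + 20.1 mL = 21.55 mL total → factor 21.55/1.45 = 14.862
Product of known-step factors = 6.787 × 10^5
Overall factor = 2.00 μg/mL / (6.43 × 10^-7 μg/mL) = 3.1104 × 10^6
Step-2 factor = 3.1104 × 10^6 / 6.787 × 10^5 = 4.5829
v = 2.2 mL / 4.5829 = 0.480 mL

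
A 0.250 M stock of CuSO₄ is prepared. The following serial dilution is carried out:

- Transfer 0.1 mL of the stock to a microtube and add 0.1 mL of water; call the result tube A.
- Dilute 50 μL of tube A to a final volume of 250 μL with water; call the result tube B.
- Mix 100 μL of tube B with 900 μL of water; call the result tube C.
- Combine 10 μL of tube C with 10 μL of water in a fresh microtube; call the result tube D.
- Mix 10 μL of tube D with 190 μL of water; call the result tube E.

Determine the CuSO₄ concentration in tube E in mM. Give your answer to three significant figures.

0.0625 mM

Step 1: 0.1 mL + 0.1 mL = 0.2 mL total → factor 0.2/0.1 = 2
Step 2: 50 μL brought to 250 μL → factor 250/50 = 5
Step 3: 100 μL + 900 μL = 1000 μL total → factor 1000/100 = 10
Step 4: 10 μL + 10 μL = 20 μL total → factor 20/10 = 2
Step 5: 10 μL + 190 μL = 200 μL total → factor 200/10 = 20
Overall dilution factor = 2 × 5 × 10 × 2 × 20 = 4000
Final = 0.250 M / 4000 = 6.250 × 10^-5 M = 0.0625 mM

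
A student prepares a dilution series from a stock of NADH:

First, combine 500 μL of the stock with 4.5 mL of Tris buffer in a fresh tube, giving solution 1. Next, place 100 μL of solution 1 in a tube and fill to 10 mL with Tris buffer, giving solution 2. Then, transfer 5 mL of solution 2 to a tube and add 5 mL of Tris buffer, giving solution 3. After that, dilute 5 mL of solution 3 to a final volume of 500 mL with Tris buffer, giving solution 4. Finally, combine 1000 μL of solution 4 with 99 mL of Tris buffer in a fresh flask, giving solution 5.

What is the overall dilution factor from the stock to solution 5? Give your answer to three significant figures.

2.00 × 10^7

Step 1: 500 μL + 4.5 mL = 5000 μL total → factor 5000/500 = 10
Step 2: 100 μL brought to 10 mL → factor 10000/100 = 100
Step 3: 5 mL + 5 mL = 10 mL total → factor 10/5 = 2
Step 4: 5 mL brought to 500 mL → factor 500/5 = 100
Step 5: 1000 μL + 99 mL = 1 × 10^5 μL total → factor 1 × 10^5/1000 = 100
Overall dilution factor = 10 × 100 × 2 × 100 × 100 = 2 × 10^7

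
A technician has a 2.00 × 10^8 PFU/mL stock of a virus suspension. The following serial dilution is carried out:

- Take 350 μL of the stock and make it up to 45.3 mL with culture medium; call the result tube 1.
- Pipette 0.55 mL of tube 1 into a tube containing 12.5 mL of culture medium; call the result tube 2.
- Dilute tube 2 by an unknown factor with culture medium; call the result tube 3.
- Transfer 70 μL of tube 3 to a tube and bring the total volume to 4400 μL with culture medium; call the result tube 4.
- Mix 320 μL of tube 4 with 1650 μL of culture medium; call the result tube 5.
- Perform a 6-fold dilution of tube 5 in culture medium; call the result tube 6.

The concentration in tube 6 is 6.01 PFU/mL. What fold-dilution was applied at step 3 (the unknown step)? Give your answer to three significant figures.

Step 1: 350 μL brought to 45.3 mL → factor 45300/350 = 129.43
Step 2: 0.55 mL + 12.5 mL = 13.05 mL total → factor 13.05/0.55 = 23.727
Step 3: unknown factor x
Step 4: 70 μL brought to 4400 μL → factor 4400/70 = 62.857
Step 5: 320 μL + 1650 μL = 1970 μL total → factor 1970/320 = 6.1562
Step 6: 6-fold → factor 6
Product of known-step factors = 7.1302 × 10^6
Overall factor = 2.00 × 10^8 PFU/mL / (6.01 PFU/mL) = 3.3278 × 10^7
x = 3.3278 × 10^7 / 7.1302 × 10^6 = 4.67

4.67-fold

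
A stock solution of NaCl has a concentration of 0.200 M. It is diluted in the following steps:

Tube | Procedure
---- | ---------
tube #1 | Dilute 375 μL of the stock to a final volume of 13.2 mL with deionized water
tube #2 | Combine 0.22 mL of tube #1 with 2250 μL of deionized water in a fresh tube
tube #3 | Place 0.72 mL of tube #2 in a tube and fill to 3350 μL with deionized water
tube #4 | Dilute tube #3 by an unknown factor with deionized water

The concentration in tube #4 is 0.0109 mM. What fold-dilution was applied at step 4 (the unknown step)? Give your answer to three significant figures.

9.98-fold

Step 1: 375 μL brought to 13.2 mL → factor 13200/375 = 35.2
Step 2: 0.22 mL + 2250 μL = 2.47 mL total → factor 2.47/0.22 = 11.227
Step 3: 0.72 mL brought to 3350 μL → factor 3.35/0.72 = 4.6528
Step 4: unknown factor x
Product of known-step factors = 1838.8
Overall factor = 0.200 M / (0.0109 mM) = 18349
x = 18349 / 1838.8 = 9.98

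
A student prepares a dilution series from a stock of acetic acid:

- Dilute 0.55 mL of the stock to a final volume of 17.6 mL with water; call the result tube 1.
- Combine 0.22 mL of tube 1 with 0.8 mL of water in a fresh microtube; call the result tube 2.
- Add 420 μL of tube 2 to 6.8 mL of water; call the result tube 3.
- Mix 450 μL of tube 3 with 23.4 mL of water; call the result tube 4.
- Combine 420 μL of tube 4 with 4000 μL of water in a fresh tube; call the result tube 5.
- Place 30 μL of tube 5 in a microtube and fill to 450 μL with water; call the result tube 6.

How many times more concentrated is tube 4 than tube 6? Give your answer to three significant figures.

Step 1: 0.55 mL brought to 17.6 mL → factor 17.6/0.55 = 32
Step 2: 0.22 mL + 0.8 mL = 1.02 mL total → factor 1.02/0.22 = 4.6364
Step 3: 420 μL + 6.8 mL = 7220 μL total → factor 7220/420 = 17.19
Step 4: 450 μL + 23.4 mL = 23850 μL total → factor 23850/450 = 53
Step 5: 420 μL + 4000 μL = 4420 μL total → factor 4420/420 = 10.524
Step 6: 30 μL brought to 450 μL → factor 450/30 = 15
Dilution factor to tube 4 = 1.3517 × 10^5; to tube 6 = 2.1338 × 10^7
[tube 4]/[tube 6] = (factor to tube 6)/(factor to tube 4) = 2.1338 × 10^7/1.3517 × 10^5 = 158

158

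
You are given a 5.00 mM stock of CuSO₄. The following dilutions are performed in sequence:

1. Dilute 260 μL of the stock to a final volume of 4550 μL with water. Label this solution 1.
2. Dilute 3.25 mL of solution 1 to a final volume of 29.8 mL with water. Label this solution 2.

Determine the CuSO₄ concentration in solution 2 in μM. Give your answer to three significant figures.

Step 1: 260 μL brought to 4550 μL → factor 4550/260 = 17.5
Step 2: 3.25 mL brought to 29.8 mL → factor 29.8/3.25 = 9.1692
Overall dilution factor = 17.5 × 9.1692 = 160.46
Final = 5.00 mM / 160.46 = 0.03116 mM = 31.2 μM

31.2 μM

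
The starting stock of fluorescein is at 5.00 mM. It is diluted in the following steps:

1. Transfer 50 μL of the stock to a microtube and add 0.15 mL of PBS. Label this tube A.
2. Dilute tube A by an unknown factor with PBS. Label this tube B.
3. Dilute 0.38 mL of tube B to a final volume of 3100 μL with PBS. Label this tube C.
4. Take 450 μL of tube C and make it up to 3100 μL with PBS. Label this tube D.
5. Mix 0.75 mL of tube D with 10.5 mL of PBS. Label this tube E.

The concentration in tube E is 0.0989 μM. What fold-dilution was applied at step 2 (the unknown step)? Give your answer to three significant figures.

15.0-fold

Step 1: 50 μL + 0.15 mL = 200 μL total → factor 200/50 = 4
Step 2: unknown factor x
Step 3: 0.38 mL brought to 3100 μL → factor 3.1/0.38 = 8.1579
Step 4: 450 μL brought to 3100 μL → factor 3100/450 = 6.8889
Step 5: 0.75 mL + 10.5 mL = 11.25 mL total → factor 11.25/0.75 = 15
Product of known-step factors = 3371.9
Overall factor = 5.00 mM / (0.0989 μM) = 50556
x = 50556 / 3371.9 = 15.0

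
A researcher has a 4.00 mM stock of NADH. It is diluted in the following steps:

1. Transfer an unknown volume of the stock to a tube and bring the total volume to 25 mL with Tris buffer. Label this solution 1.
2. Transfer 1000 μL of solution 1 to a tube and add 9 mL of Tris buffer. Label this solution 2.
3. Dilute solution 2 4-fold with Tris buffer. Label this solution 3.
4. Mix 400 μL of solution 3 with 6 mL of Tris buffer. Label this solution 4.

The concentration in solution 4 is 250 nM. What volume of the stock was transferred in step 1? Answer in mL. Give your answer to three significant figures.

1.00 mL

Step 1: v brought to 25 mL → factor = 25 mL/v
Step 2: 1000 μL + 9 mL = 10000 μL total → factor 10000/1000 = 10
Step 3: 4-fold → factor 4
Step 4: 400 μL + 6 mL = 6400 μL total → factor 6400/400 = 16
Product of known-step factors = 640
Overall factor = 4.00 mM / (250 nM) = 16000
Step-1 factor = 16000 / 640 = 25
v = 25 mL / 25 = 1.00 mL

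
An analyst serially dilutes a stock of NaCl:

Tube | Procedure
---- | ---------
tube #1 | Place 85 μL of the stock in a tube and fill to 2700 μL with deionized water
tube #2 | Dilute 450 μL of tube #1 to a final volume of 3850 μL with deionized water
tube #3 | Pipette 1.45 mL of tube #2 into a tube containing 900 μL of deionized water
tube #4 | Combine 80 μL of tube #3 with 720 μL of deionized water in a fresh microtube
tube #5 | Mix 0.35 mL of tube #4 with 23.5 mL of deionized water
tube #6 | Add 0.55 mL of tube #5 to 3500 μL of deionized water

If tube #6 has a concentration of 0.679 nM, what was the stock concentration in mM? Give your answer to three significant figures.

Step 1: 85 μL brought to 2700 μL → factor 2700/85 = 31.765
Step 2: 450 μL brought to 3850 μL → factor 3850/450 = 8.5556
Step 3: 1.45 mL + 900 μL = 2.35 mL total → factor 2.35/1.45 = 1.6207
Step 4: 80 μL + 720 μL = 800 μL total → factor 800/80 = 10
Step 5: 0.35 mL + 23.5 mL = 23.85 mL total → factor 23.85/0.35 = 68.143
Step 6: 0.55 mL + 3500 μL = 4.05 mL total → factor 4.05/0.55 = 7.3636
Overall dilution factor = 31.765 × 8.5556 × 1.6207 × 10 × 68.143 × 7.3636 = 2.2101 × 10^6
Stock = 0.679 nM × 2.2101 × 10^6 = 1.501 × 10^6 nM = 1.50 mM

1.50 mM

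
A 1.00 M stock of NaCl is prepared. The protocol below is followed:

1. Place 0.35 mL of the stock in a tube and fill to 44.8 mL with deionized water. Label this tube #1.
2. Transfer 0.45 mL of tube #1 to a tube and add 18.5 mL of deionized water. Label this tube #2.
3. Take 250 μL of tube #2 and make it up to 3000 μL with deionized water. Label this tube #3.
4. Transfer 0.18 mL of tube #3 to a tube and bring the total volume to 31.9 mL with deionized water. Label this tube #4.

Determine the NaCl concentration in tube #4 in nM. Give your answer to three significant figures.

Step 1: 0.35 mL brought to 44.8 mL → factor 44.8/0.35 = 128
Step 2: 0.45 mL + 18.5 mL = 18.95 mL total → factor 18.95/0.45 = 42.111
Step 3: 250 μL brought to 3000 μL → factor 3000/250 = 12
Step 4: 0.18 mL brought to 31.9 mL → factor 31.9/0.18 = 177.22
Overall dilution factor = 128 × 42.111 × 12 × 177.22 = 1.1463 × 10^7
Final = 1.00 M / 1.1463 × 10^7 = 8.724 × 10^-8 M = 87.2 nM

87.2 nM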